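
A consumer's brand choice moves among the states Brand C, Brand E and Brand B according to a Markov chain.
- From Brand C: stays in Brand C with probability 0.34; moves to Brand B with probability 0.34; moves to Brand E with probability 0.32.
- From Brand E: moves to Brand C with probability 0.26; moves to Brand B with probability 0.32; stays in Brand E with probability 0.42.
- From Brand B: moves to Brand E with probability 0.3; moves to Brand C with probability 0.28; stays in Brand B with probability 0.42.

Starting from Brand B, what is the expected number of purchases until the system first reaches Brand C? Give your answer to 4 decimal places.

Let t(s) be the expected number of purchases to first reach Brand C from state s, with t(Brand C) = 0. Conditioning on the first purchase:
t(Brand E) = 1 + 0.42·t(Brand E) + 0.32·t(Brand B)
t(Brand B) = 1 + 0.3·t(Brand E) + 0.42·t(Brand B)
Solving: t(Brand E) = 3.7438, t(Brand B) = 3.6606.
Expected purchases from Brand B to Brand C: 3.6606.

3.6606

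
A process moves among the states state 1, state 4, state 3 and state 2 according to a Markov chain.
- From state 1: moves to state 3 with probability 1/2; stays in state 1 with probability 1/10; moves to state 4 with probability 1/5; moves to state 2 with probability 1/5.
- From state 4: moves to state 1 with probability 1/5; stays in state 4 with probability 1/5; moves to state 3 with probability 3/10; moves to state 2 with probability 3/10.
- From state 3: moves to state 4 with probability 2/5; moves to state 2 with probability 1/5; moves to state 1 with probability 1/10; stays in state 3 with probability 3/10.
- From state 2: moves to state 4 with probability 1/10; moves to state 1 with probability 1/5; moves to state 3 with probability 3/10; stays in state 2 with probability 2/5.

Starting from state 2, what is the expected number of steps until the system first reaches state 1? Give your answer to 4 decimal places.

5.8824

Let t(s) be the expected number of steps to first reach state 1 from state s, with t(state 1) = 0. Conditioning on the first step:
t(state 4) = 1 + 0.2·t(state 4) + 0.3·t(state 3) + 0.3·t(state 2)
t(state 3) = 1 + 0.4·t(state 4) + 0.3·t(state 3) + 0.2·t(state 2)
t(state 2) = 1 + 0.1·t(state 4) + 0.3·t(state 3) + 0.4·t(state 2)
Solving: t(state 4) = 5.8824, t(state 3) = 6.4706, t(state 2) = 5.8824.
Expected steps from state 2 to state 1: 5.8824.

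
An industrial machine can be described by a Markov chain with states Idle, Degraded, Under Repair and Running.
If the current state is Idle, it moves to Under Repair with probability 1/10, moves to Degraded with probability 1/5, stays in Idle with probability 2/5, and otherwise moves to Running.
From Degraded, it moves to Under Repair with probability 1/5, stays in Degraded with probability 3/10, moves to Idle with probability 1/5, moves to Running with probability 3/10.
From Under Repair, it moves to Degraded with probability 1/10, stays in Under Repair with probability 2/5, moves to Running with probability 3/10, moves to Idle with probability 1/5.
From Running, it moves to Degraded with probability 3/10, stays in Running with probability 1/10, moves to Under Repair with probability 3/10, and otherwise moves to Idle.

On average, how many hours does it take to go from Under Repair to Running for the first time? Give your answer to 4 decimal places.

3.3333

Let t(s) be the expected number of hours to first reach Running from state s, with t(Running) = 0. Conditioning on the first hour:
t(Idle) = 1 + 0.4·t(Idle) + 0.2·t(Degraded) + 0.1·t(Under Repair)
t(Degraded) = 1 + 0.2·t(Idle) + 0.3·t(Degraded) + 0.2·t(Under Repair)
t(Under Repair) = 1 + 0.2·t(Idle) + 0.1·t(Degraded) + 0.4·t(Under Repair)
Solving: t(Idle) = 3.3333, t(Degraded) = 3.3333, t(Under Repair) = 3.3333.
Expected hours from Under Repair to Running: 3.3333.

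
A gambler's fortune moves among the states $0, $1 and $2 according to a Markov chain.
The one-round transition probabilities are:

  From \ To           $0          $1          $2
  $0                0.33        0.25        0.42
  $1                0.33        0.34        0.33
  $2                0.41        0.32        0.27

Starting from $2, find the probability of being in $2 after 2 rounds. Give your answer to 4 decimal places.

Sum over the intermediate state after 1 round:
P = P($2→$0)·P($0→$2) + P($2→$1)·P($1→$2) + P($2→$2)·P($2→$2)
  = 0.41×0.42 + 0.32×0.33 + 0.27×0.27
  = 0.1722 + 0.1056 + 0.0729 = 0.3507

0.3507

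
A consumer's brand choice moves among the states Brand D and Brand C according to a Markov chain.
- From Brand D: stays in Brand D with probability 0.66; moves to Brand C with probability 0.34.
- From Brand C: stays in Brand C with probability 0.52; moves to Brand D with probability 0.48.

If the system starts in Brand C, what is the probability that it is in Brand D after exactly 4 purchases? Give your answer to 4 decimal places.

0.5848

Propagate the distribution vector 4 purchases from Brand C.
After 0 purchases: (0.0000, 1.0000)
After 1 purchase: (0.4800, 0.5200)
After 2 purchases: (0.5664, 0.4336)
After 3 purchases: (0.5820, 0.4180)
After 4 purchases: (0.5848, 0.4152)
P(in Brand D after 4 purchases) = 0.5848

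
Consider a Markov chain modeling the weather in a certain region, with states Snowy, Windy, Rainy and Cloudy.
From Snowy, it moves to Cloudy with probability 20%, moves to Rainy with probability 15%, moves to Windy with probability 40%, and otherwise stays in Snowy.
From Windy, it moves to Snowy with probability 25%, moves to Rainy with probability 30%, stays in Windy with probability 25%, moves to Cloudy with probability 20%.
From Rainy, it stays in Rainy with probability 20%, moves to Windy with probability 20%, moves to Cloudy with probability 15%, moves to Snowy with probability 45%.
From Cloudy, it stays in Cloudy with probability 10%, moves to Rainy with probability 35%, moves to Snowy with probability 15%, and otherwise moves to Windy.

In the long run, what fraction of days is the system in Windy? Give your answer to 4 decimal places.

0.3057

Let the stationary distribution be π with π = πP and π_1 + π_2 + π_3 + π_4 = 1.
π_1 = 0.25·π_1 + 0.25·π_2 + 0.45·π_3 + 0.15·π_4
π_2 = 0.4·π_1 + 0.25·π_2 + 0.2·π_3 + 0.4·π_4
π_3 = 0.15·π_1 + 0.3·π_2 + 0.2·π_3 + 0.35·π_4
Solving with the normalization constraint gives π = (0.2813, 0.3057, 0.2421, 0.1708).
So the stationary probability of Windy is 0.3057.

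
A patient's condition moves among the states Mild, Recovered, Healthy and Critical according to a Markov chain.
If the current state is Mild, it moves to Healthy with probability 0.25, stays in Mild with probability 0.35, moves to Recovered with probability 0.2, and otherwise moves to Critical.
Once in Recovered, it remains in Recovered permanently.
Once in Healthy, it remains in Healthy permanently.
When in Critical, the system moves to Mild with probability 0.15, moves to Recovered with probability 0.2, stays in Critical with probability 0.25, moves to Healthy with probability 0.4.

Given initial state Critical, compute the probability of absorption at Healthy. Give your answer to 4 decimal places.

Let h(s) be the probability of absorption at Healthy starting from transient state s. Then h(Healthy) = 1 and h(Recovered) = 0. By first-step analysis:
h(Mild) = 0.35·h(Mild) + 0.2·0 + 0.25·1 + 0.2·h(Critical)
h(Critical) = 0.15·h(Mild) + 0.2·0 + 0.4·1 + 0.25·h(Critical)
Solving: h(Mild) = 0.5847, h(Critical) = 0.6503.
Starting from Critical, the probability is 0.6503.

0.6503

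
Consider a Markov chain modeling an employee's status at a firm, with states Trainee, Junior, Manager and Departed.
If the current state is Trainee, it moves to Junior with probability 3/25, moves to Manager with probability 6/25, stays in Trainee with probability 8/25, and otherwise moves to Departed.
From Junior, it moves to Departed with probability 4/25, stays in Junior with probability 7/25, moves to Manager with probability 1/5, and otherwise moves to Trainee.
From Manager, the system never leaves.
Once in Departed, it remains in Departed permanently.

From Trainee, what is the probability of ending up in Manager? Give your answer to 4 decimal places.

0.4409

Let h(s) be the probability of absorption at Manager starting from transient state s. Then h(Manager) = 1 and h(Departed) = 0. By first-step analysis:
h(Trainee) = 0.32·h(Trainee) + 0.12·h(Junior) + 0.24·1 + 0.32·0
h(Junior) = 0.36·h(Trainee) + 0.28·h(Junior) + 0.2·1 + 0.16·0
Solving: h(Trainee) = 0.4409, h(Junior) = 0.4982.
Starting from Trainee, the probability is 0.4409.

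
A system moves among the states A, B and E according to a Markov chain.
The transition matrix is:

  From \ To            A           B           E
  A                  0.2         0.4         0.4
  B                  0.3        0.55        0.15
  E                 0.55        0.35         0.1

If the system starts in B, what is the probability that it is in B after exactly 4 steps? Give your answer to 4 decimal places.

Propagate the distribution vector 4 steps from B.
After 0 steps: (0.0000, 1.0000, 0.0000)
After 1 step: (0.3000, 0.5500, 0.1500)
After 2 steps: (0.3075, 0.4750, 0.2175)
After 3 steps: (0.3236, 0.4604, 0.2160)
After 4 steps: (0.3216, 0.4583, 0.2201)
P(in B after 4 steps) = 0.4583

0.4583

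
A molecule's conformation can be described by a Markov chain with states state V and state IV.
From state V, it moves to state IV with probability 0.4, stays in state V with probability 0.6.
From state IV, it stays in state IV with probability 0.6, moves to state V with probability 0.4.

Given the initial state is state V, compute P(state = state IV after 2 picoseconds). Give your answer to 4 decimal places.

Sum over the intermediate state after 1 picosecond:
P = P(state V→state V)·P(state V→state IV) + P(state V→state IV)·P(state IV→state IV)
  = 0.6×0.4 + 0.4×0.6
  = 0.2400 + 0.2400 = 0.4800

0.4800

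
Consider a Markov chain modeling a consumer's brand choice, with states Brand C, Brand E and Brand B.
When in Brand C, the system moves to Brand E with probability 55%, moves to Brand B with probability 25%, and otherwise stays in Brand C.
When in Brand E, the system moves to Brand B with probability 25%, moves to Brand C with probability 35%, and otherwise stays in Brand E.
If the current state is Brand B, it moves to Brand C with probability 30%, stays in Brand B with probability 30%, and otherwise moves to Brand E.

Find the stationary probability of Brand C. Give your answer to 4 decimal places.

Let the stationary distribution be π with π = πP and π_1 + π_2 + π_3 = 1.
π_1 = 0.2·π_1 + 0.35·π_2 + 0.3·π_3
π_2 = 0.55·π_1 + 0.4·π_2 + 0.4·π_3
Solving with the normalization constraint gives π = (0.2929, 0.4439, 0.2632).
So the stationary probability of Brand C is 0.2929.

0.2929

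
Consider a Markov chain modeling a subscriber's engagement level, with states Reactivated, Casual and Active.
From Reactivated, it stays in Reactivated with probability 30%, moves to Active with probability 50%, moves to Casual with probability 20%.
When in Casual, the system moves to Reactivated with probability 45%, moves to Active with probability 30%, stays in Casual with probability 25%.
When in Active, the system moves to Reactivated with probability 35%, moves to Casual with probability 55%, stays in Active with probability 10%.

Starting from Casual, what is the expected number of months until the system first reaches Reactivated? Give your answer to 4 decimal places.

2.3529

Let t(s) be the expected number of months to first reach Reactivated from state s, with t(Reactivated) = 0. Conditioning on the first month:
t(Casual) = 1 + 0.25·t(Casual) + 0.3·t(Active)
t(Active) = 1 + 0.55·t(Casual) + 0.1·t(Active)
Solving: t(Casual) = 2.3529, t(Active) = 2.5490.
Expected months from Casual to Reactivated: 2.3529.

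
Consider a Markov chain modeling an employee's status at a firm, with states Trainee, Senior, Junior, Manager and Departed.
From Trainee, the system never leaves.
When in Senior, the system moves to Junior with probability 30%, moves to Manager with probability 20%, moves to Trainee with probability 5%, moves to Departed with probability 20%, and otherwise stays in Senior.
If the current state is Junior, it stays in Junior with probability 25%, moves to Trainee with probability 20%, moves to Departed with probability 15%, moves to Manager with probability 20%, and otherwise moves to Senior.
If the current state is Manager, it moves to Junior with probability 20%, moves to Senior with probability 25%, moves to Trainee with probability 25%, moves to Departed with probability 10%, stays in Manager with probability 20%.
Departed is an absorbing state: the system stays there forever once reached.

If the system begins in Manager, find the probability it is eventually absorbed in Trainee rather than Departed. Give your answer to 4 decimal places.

0.5843

Let h(s) be the probability of absorption at Trainee starting from transient state s. Then h(Trainee) = 1 and h(Departed) = 0. By first-step analysis:
h(Senior) = 0.05·1 + 0.25·h(Senior) + 0.3·h(Junior) + 0.2·h(Manager) + 0.2·0
h(Junior) = 0.2·1 + 0.2·h(Senior) + 0.25·h(Junior) + 0.2·h(Manager) + 0.15·0
h(Manager) = 0.25·1 + 0.25·h(Senior) + 0.2·h(Junior) + 0.2·h(Manager) + 0.1·0
Solving: h(Senior) = 0.4382, h(Junior) = 0.5393, h(Manager) = 0.5843.
Starting from Manager, the probability is 0.5843.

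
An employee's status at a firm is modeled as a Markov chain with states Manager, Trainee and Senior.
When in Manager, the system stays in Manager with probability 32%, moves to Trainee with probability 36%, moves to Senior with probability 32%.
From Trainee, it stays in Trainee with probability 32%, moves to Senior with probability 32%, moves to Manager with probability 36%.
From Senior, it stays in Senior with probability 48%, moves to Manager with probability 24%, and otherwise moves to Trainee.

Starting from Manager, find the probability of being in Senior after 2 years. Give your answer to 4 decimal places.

Sum over the intermediate state after 1 year:
P = P(Manager→Manager)·P(Manager→Senior) + P(Manager→Trainee)·P(Trainee→Senior) + P(Manager→Senior)·P(Senior→Senior)
  = 0.32×0.32 + 0.36×0.32 + 0.32×0.48
  = 0.1024 + 0.1152 + 0.1536 = 0.3712

0.3712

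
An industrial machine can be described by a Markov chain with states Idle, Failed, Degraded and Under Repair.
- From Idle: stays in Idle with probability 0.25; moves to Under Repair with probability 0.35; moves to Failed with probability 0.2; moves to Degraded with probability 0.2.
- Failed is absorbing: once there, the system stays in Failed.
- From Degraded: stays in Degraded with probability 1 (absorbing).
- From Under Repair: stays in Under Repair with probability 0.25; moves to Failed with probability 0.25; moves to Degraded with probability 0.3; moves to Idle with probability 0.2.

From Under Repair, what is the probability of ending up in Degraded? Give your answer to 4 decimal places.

Let h(s) be the probability of absorption at Degraded starting from transient state s. Then h(Degraded) = 1 and h(Failed) = 0. By first-step analysis:
h(Idle) = 0.25·h(Idle) + 0.2·0 + 0.2·1 + 0.35·h(Under Repair)
h(Under Repair) = 0.2·h(Idle) + 0.25·0 + 0.3·1 + 0.25·h(Under Repair)
Solving: h(Idle) = 0.5178, h(Under Repair) = 0.5381.
Starting from Under Repair, the probability is 0.5381.

0.5381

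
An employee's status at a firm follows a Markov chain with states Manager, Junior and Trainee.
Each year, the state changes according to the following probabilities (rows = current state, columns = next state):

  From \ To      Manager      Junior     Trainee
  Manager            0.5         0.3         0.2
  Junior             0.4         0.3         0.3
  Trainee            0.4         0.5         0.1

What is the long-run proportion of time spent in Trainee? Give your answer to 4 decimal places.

Let the stationary distribution be π with π = πP and π_1 + π_2 + π_3 = 1.
π_1 = 0.5·π_1 + 0.4·π_2 + 0.4·π_3
π_2 = 0.3·π_1 + 0.3·π_2 + 0.5·π_3
Solving with the normalization constraint gives π = (0.4444, 0.3426, 0.2130).
So the stationary probability of Trainee is 0.2130.

0.2130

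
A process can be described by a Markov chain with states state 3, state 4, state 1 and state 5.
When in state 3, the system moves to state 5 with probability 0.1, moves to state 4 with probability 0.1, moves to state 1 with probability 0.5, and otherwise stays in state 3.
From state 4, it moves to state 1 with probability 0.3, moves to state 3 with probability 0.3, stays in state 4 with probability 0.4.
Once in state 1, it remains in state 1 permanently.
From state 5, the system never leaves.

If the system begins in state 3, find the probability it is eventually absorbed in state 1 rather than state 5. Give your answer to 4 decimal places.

Let h(s) be the probability of absorption at state 1 starting from transient state s. Then h(state 1) = 1 and h(state 5) = 0. By first-step analysis:
h(state 3) = 0.3·h(state 3) + 0.1·h(state 4) + 0.5·1 + 0.1·0
h(state 4) = 0.3·h(state 3) + 0.4·h(state 4) + 0.3·1
Solving: h(state 3) = 0.8462, h(state 4) = 0.9231.
Starting from state 3, the probability is 0.8462.

0.8462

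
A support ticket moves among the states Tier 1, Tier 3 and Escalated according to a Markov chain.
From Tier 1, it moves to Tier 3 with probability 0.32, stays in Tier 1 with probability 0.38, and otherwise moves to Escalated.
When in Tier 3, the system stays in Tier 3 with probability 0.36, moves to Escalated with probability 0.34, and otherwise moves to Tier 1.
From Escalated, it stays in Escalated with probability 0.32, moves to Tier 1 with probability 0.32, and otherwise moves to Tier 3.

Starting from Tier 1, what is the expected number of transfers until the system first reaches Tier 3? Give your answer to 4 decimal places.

Let t(s) be the expected number of transfers to first reach Tier 3 from state s, with t(Tier 3) = 0. Conditioning on the first transfer:
t(Tier 1) = 1 + 0.38·t(Tier 1) + 0.3·t(Escalated)
t(Escalated) = 1 + 0.32·t(Tier 1) + 0.32·t(Escalated)
Solving: t(Tier 1) = 3.0098, t(Escalated) = 2.8870.
Expected transfers from Tier 1 to Tier 3: 3.0098.

3.0098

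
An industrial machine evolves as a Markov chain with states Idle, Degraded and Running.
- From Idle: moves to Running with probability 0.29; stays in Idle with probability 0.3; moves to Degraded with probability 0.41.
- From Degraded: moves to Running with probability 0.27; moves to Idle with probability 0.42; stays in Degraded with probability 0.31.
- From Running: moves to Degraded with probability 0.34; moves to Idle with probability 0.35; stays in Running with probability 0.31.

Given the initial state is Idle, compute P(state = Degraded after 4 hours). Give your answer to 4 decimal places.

0.3543

Propagate the distribution vector 4 hours from Idle.
After 0 hours: (1.0000, 0.0000, 0.0000)
After 1 hour: (0.3000, 0.4100, 0.2900)
After 2 hours: (0.3637, 0.3487, 0.2876)
After 3 hours: (0.3562, 0.3550, 0.2888)
After 4 hours: (0.3570, 0.3543, 0.2887)
P(in Degraded after 4 hours) = 0.3543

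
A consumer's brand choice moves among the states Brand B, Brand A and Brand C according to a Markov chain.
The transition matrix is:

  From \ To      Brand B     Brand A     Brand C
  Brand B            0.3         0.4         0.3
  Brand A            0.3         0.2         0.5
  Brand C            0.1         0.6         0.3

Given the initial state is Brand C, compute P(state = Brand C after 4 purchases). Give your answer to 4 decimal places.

0.3832

Propagate the distribution vector 4 purchases from Brand C.
After 0 purchases: (0.0000, 0.0000, 1.0000)
After 1 purchase: (0.1000, 0.6000, 0.3000)
After 2 purchases: (0.2400, 0.3400, 0.4200)
After 3 purchases: (0.2160, 0.4160, 0.3680)
After 4 purchases: (0.2264, 0.3904, 0.3832)
P(in Brand C after 4 purchases) = 0.3832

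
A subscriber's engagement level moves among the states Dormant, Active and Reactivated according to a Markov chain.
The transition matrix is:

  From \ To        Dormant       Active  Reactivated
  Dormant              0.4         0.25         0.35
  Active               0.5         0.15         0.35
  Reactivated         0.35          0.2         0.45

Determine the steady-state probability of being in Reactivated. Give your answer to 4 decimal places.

0.3889

Let the stationary distribution be π with π = πP and π_1 + π_2 + π_3 = 1.
π_1 = 0.4·π_1 + 0.5·π_2 + 0.35·π_3
π_2 = 0.25·π_1 + 0.15·π_2 + 0.2·π_3
Solving with the normalization constraint gives π = (0.4015, 0.2096, 0.3889).
So the stationary probability of Reactivated is 0.3889.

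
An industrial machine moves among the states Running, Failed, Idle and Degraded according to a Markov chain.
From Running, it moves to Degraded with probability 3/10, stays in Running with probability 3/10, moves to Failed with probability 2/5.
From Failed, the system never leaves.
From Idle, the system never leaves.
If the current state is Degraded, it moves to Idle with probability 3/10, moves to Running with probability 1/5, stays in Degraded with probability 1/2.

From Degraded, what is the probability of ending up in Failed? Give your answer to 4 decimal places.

0.2759

Let h(s) be the probability of absorption at Failed starting from transient state s. Then h(Failed) = 1 and h(Idle) = 0. By first-step analysis:
h(Running) = 0.3·h(Running) + 0.4·1 + 0.3·h(Degraded)
h(Degraded) = 0.2·h(Running) + 0.3·0 + 0.5·h(Degraded)
Solving: h(Running) = 0.6897, h(Degraded) = 0.2759.
Starting from Degraded, the probability is 0.2759.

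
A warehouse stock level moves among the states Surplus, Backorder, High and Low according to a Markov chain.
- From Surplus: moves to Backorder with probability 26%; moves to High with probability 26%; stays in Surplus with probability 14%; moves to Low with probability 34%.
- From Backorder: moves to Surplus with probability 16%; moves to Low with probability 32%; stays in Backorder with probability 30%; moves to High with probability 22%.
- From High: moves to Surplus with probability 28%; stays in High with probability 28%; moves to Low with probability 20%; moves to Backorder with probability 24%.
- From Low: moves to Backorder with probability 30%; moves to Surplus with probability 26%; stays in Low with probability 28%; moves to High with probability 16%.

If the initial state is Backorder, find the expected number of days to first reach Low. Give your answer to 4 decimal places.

3.3936

Let t(s) be the expected number of days to first reach Low from state s, with t(Low) = 0. Conditioning on the first day:
t(Surplus) = 1 + 0.14·t(Surplus) + 0.26·t(Backorder) + 0.26·t(High)
t(Backorder) = 1 + 0.16·t(Surplus) + 0.3·t(Backorder) + 0.22·t(High)
t(High) = 1 + 0.28·t(Surplus) + 0.24·t(Backorder) + 0.28·t(High)
Solving: t(Surplus) = 3.3438, t(Backorder) = 3.3936, t(High) = 3.8204.
Expected days from Backorder to Low: 3.3936.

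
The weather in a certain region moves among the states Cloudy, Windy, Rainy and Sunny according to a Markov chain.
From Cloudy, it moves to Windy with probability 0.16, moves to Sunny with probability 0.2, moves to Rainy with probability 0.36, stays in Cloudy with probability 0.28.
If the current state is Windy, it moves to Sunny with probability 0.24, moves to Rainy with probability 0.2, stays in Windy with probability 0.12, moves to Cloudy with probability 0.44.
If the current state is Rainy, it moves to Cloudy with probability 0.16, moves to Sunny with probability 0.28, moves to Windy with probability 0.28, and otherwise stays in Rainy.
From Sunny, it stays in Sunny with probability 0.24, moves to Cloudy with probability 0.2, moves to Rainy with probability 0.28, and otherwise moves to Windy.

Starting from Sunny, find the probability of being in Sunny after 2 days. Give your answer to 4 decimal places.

Propagate the distribution vector 2 days from Sunny.
After 0 days: (0.0000, 0.0000, 0.0000, 1.0000)
After 1 day: (0.2000, 0.2800, 0.2800, 0.2400)
After 2 days: (0.2720, 0.2112, 0.2736, 0.2432)
P(in Sunny after 2 days) = 0.2432

0.2432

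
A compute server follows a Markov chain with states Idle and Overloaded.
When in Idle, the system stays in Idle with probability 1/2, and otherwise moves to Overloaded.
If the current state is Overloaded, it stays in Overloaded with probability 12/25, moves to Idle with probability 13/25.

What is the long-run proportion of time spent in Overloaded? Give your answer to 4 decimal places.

0.4902

Let the stationary distribution be π with π = πP and π_1 + π_2 = 1.
π_1 = 0.5·π_1 + 0.52·π_2
Solving with the normalization constraint gives π = (0.5098, 0.4902).
So the stationary probability of Overloaded is 0.4902.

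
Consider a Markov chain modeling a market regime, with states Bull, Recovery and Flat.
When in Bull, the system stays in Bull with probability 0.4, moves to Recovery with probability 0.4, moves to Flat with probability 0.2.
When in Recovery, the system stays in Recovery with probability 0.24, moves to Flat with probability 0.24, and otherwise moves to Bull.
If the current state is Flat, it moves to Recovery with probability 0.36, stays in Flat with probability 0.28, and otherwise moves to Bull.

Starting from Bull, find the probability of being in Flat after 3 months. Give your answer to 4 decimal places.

Propagate the distribution vector 3 months from Bull.
After 0 months: (1.0000, 0.0000, 0.0000)
After 1 month: (0.4000, 0.4000, 0.2000)
After 2 months: (0.4400, 0.3280, 0.2320)
After 3 months: (0.4301, 0.3382, 0.2317)
P(in Flat after 3 months) = 0.2317

0.2317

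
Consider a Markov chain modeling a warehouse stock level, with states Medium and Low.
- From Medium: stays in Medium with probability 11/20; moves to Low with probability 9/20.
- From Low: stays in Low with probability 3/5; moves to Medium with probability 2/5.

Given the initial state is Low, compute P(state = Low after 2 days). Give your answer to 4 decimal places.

0.5400

Sum over the intermediate state after 1 day:
P = P(Low→Medium)·P(Medium→Low) + P(Low→Low)·P(Low→Low)
  = 0.4×0.45 + 0.6×0.6
  = 0.1800 + 0.3600 = 0.5400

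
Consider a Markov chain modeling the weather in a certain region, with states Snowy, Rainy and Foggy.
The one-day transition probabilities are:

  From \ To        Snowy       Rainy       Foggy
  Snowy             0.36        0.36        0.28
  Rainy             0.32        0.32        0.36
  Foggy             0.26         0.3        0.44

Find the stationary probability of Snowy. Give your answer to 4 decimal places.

Let the stationary distribution be π with π = πP and π_1 + π_2 + π_3 = 1.
π_1 = 0.36·π_1 + 0.32·π_2 + 0.26·π_3
π_2 = 0.36·π_1 + 0.32·π_2 + 0.3·π_3
Solving with the normalization constraint gives π = (0.3106, 0.3251, 0.3643).
So the stationary probability of Snowy is 0.3106.

0.3106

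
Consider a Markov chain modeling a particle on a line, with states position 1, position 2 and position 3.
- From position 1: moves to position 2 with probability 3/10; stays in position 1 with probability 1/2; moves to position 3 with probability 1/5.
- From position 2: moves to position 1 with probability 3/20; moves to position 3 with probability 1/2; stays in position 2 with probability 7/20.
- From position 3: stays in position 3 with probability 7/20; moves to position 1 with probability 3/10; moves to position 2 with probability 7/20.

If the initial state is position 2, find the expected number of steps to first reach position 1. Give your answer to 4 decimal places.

4.6465

Let t(s) be the expected number of steps to first reach position 1 from state s, with t(position 1) = 0. Conditioning on the first step:
t(position 2) = 1 + 0.35·t(position 2) + 0.5·t(position 3)
t(position 3) = 1 + 0.35·t(position 2) + 0.35·t(position 3)
Solving: t(position 2) = 4.6465, t(position 3) = 4.0404.
Expected steps from position 2 to position 1: 4.6465.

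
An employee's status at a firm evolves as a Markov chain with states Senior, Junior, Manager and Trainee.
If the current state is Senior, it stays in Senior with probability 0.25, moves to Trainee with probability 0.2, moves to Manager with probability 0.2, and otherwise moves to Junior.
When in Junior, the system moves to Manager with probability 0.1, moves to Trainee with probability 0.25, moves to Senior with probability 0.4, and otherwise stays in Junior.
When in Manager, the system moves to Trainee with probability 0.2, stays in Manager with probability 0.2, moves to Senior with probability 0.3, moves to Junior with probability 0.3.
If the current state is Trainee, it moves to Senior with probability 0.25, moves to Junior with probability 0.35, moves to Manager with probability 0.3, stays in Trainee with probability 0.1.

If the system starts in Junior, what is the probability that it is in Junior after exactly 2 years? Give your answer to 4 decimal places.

Propagate the distribution vector 2 years from Junior.
After 0 years: (0.0000, 1.0000, 0.0000, 0.0000)
After 1 year: (0.4000, 0.2500, 0.1000, 0.2500)
After 2 years: (0.2925, 0.3200, 0.2000, 0.1875)
P(in Junior after 2 years) = 0.3200

0.3200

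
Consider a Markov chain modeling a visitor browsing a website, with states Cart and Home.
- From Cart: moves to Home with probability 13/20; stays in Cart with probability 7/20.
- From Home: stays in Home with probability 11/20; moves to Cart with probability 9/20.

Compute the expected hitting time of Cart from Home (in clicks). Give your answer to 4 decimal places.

Let t(s) be the expected number of clicks to first reach Cart from state s, with t(Cart) = 0. Conditioning on the first click:
t(Home) = 1 + 0.55·t(Home)
Solving: t(Home) = 2.2222.
Expected clicks from Home to Cart: 2.2222.

2.2222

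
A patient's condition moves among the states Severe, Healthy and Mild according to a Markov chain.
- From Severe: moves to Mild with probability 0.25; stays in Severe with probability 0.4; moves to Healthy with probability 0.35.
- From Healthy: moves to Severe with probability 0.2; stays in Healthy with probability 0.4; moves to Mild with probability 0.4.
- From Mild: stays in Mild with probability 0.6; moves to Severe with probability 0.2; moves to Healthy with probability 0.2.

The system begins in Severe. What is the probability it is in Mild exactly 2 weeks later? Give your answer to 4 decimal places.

0.3900

Sum over the intermediate state after 1 week:
P = P(Severe→Severe)·P(Severe→Mild) + P(Severe→Healthy)·P(Healthy→Mild) + P(Severe→Mild)·P(Mild→Mild)
  = 0.4×0.25 + 0.35×0.4 + 0.25×0.6
  = 0.1000 + 0.1400 + 0.1500 = 0.3900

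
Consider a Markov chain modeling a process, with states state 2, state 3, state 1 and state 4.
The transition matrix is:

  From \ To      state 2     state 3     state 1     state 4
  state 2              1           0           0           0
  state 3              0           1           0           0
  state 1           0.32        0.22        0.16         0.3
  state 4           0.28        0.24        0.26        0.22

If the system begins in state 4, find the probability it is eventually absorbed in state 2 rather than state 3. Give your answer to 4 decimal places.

Let h(s) be the probability of absorption at state 2 starting from transient state s. Then h(state 2) = 1 and h(state 3) = 0. By first-step analysis:
h(state 1) = 0.32·1 + 0.22·0 + 0.16·h(state 1) + 0.3·h(state 4)
h(state 4) = 0.28·1 + 0.24·0 + 0.26·h(state 1) + 0.22·h(state 4)
Solving: h(state 1) = 0.5780, h(state 4) = 0.5516.
Starting from state 4, the probability is 0.5516.

0.5516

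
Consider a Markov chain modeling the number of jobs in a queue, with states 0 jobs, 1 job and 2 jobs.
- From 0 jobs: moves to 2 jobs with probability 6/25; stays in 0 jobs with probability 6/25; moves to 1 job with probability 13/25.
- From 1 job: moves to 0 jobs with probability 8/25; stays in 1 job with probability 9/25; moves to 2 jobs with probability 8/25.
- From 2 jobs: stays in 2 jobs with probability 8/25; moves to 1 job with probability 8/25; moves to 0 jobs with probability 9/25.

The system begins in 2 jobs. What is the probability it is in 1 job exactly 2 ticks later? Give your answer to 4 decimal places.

Sum over the intermediate state after 1 tick:
P = P(2 jobs→0 jobs)·P(0 jobs→1 job) + P(2 jobs→1 job)·P(1 job→1 job) + P(2 jobs→2 jobs)·P(2 jobs→1 job)
  = 0.36×0.52 + 0.32×0.36 + 0.32×0.32
  = 0.1872 + 0.1152 + 0.1024 = 0.4048

0.4048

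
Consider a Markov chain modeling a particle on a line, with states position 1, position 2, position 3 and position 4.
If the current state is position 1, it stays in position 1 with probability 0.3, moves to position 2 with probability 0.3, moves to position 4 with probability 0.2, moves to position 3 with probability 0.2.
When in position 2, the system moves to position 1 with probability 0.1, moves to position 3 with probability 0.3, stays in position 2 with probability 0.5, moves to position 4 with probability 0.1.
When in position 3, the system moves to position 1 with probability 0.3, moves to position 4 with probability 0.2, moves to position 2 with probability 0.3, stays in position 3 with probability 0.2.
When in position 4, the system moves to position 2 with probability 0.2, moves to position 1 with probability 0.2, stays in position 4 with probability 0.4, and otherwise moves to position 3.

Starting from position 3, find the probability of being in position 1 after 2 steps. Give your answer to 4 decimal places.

Propagate the distribution vector 2 steps from position 3.
After 0 steps: (0.0000, 0.0000, 1.0000, 0.0000)
After 1 step: (0.3000, 0.3000, 0.2000, 0.2000)
After 2 steps: (0.2200, 0.3400, 0.2300, 0.2100)
P(in position 1 after 2 steps) = 0.2200

0.2200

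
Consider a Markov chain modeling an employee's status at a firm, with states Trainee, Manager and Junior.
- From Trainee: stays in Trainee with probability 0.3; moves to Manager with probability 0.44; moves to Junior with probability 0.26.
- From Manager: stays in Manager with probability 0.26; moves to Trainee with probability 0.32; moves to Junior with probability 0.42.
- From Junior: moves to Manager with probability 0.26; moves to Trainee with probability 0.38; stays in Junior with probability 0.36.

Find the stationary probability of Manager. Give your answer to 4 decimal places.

0.3201

Let the stationary distribution be π with π = πP and π_1 + π_2 + π_3 = 1.
π_1 = 0.3·π_1 + 0.32·π_2 + 0.38·π_3
π_2 = 0.44·π_1 + 0.26·π_2 + 0.26·π_3
Solving with the normalization constraint gives π = (0.3341, 0.3201, 0.3458).
So the stationary probability of Manager is 0.3201.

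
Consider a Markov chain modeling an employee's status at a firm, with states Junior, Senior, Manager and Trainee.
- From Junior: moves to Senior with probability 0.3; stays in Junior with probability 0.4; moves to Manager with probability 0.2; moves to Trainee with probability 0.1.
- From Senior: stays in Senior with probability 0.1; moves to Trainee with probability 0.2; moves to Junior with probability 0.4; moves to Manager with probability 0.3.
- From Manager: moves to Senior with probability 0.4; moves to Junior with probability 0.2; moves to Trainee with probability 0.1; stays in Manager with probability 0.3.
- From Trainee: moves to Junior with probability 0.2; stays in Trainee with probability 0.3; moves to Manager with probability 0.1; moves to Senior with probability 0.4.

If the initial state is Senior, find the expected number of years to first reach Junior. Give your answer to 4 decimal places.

Let t(s) be the expected number of years to first reach Junior from state s, with t(Junior) = 0. Conditioning on the first year:
t(Senior) = 1 + 0.1·t(Senior) + 0.3·t(Manager) + 0.2·t(Trainee)
t(Manager) = 1 + 0.4·t(Senior) + 0.3·t(Manager) + 0.1·t(Trainee)
t(Trainee) = 1 + 0.4·t(Senior) + 0.1·t(Manager) + 0.3·t(Trainee)
Solving: t(Senior) = 3.2353, t(Manager) = 3.8235, t(Trainee) = 3.8235.
Expected years from Senior to Junior: 3.2353.

3.2353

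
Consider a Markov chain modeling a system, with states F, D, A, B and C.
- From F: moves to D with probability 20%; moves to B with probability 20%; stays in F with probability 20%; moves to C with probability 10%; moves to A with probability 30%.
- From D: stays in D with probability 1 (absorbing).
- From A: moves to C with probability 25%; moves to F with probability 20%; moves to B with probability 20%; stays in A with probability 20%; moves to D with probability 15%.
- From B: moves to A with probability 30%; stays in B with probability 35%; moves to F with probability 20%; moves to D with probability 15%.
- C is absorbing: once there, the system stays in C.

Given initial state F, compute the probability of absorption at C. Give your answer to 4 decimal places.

0.4020

Let h(s) be the probability of absorption at C starting from transient state s. Then h(C) = 1 and h(D) = 0. By first-step analysis:
h(F) = 0.2·h(F) + 0.2·0 + 0.3·h(A) + 0.2·h(B) + 0.1·1
h(A) = 0.2·h(F) + 0.15·0 + 0.2·h(A) + 0.2·h(B) + 0.25·1
h(B) = 0.2·h(F) + 0.15·0 + 0.3·h(A) + 0.35·h(B)
Solving: h(F) = 0.4020, h(A) = 0.5018, h(B) = 0.3553.
Starting from F, the probability is 0.4020.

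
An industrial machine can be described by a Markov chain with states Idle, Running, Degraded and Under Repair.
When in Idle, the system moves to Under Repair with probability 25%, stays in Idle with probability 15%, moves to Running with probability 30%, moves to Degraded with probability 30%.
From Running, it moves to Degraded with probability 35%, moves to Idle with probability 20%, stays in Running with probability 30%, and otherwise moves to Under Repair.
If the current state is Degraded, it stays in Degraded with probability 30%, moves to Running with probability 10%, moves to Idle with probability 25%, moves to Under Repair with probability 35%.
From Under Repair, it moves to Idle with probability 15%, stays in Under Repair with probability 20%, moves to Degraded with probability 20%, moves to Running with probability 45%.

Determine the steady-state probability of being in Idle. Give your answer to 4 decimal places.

Let the stationary distribution be π with π = πP and π_1 + π_2 + π_3 + π_4 = 1.
π_1 = 0.15·π_1 + 0.2·π_2 + 0.25·π_3 + 0.15·π_4
π_2 = 0.3·π_1 + 0.3·π_2 + 0.1·π_3 + 0.45·π_4
π_3 = 0.3·π_1 + 0.35·π_2 + 0.3·π_3 + 0.2·π_4
Solving with the normalization constraint gives π = (0.1929, 0.2779, 0.2900, 0.2392).
So the stationary probability of Idle is 0.1929.

0.1929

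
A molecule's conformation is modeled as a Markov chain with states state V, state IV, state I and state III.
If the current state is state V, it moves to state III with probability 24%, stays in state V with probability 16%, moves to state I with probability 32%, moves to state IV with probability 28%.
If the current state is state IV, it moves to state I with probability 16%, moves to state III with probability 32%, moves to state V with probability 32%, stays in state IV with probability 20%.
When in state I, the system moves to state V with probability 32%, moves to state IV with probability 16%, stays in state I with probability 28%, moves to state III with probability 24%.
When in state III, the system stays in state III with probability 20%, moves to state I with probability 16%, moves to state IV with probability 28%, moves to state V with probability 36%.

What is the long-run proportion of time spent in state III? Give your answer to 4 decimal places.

Let the stationary distribution be π with π = πP and π_1 + π_2 + π_3 + π_4 = 1.
π_1 = 0.16·π_1 + 0.32·π_2 + 0.32·π_3 + 0.36·π_4
π_2 = 0.28·π_1 + 0.2·π_2 + 0.16·π_3 + 0.28·π_4
π_3 = 0.32·π_1 + 0.16·π_2 + 0.28·π_3 + 0.16·π_4
Solving with the normalization constraint gives π = (0.2844, 0.2333, 0.2335, 0.2487).
So the stationary probability of state III is 0.2487.

0.2487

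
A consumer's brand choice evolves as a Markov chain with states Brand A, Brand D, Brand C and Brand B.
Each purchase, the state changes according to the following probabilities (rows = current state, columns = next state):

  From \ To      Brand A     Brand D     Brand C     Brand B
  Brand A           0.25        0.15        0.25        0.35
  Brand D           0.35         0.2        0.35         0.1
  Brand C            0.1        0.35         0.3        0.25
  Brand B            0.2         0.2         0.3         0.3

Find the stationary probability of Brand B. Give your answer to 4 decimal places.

0.2489

Let the stationary distribution be π with π = πP and π_1 + π_2 + π_3 + π_4 = 1.
π_1 = 0.25·π_1 + 0.35·π_2 + 0.1·π_3 + 0.2·π_4
π_2 = 0.15·π_1 + 0.2·π_2 + 0.35·π_3 + 0.2·π_4
π_3 = 0.25·π_1 + 0.35·π_2 + 0.3·π_3 + 0.3·π_4
Solving with the normalization constraint gives π = (0.2159, 0.2343, 0.3009, 0.2489).
So the stationary probability of Brand B is 0.2489.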